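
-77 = -77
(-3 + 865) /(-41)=-21.02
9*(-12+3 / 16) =-1701 / 16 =-106.31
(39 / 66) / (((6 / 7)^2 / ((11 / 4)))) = 637 / 288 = 2.21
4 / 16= 1 / 4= 0.25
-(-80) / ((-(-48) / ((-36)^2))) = 2160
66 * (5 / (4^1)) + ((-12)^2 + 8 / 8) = 455 / 2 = 227.50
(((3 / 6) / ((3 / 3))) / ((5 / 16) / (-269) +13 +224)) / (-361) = -2152 / 368235523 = -0.00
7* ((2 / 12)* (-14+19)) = 5.83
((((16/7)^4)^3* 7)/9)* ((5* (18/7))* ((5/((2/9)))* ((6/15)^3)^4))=10376293541461622784/135168820322265625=76.77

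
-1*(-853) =853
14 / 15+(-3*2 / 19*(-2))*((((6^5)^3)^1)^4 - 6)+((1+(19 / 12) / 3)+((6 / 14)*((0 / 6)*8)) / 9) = 105567144438288796176937144911353144349827436375617 / 3420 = 30867586093066899466940690000000000000000000000.00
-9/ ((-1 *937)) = 9/ 937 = 0.01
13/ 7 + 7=62/ 7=8.86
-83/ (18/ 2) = -83/ 9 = -9.22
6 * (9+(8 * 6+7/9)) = 1040/3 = 346.67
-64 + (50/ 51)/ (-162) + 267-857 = -2701699/ 4131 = -654.01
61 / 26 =2.35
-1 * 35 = -35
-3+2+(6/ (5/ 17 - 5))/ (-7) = -229/ 280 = -0.82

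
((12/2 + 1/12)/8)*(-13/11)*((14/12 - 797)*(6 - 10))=-4531475/1584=-2860.78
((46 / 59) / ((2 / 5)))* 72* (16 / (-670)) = -13248 / 3953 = -3.35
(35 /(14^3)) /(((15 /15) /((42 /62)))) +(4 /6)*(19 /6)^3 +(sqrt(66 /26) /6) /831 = sqrt(429) /64818 +2978021 /140616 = 21.18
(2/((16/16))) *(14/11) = 28/11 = 2.55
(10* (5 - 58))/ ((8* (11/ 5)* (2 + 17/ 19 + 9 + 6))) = -1.68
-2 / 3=-0.67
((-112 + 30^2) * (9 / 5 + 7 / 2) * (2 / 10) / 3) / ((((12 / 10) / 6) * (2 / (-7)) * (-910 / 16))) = 83528 / 975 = 85.67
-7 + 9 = 2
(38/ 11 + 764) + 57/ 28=237003/ 308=769.49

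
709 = 709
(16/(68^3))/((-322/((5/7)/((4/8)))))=-5/22147804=-0.00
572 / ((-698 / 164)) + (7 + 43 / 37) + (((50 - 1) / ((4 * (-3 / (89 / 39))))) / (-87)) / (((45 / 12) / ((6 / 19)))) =-1576153873064 / 12486935565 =-126.22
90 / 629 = 0.14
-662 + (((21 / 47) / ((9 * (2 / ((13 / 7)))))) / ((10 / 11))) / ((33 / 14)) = -2800169 / 4230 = -661.98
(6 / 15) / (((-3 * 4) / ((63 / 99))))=-7 / 330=-0.02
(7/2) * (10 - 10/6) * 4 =116.67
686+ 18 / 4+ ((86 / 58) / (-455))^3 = 3172647793258361 / 4594710779750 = 690.50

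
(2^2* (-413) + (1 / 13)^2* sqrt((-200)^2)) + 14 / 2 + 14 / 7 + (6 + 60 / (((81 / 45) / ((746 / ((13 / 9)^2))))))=1737747 / 169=10282.53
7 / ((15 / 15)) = 7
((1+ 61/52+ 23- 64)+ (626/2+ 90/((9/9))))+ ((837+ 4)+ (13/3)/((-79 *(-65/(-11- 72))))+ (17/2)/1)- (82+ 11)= 69051559/61620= 1120.60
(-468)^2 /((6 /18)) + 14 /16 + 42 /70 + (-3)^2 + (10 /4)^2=26283549 /40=657088.72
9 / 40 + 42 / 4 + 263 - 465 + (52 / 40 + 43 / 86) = -7579 / 40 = -189.48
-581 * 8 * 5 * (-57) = 1324680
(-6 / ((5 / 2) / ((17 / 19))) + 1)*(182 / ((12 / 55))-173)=-432403 / 570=-758.60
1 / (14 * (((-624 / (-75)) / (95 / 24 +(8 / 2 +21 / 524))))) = 628675 / 9155328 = 0.07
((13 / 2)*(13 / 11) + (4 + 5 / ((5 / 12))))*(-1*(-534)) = 139107 / 11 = 12646.09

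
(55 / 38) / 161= 55 / 6118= 0.01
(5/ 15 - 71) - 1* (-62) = -26/ 3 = -8.67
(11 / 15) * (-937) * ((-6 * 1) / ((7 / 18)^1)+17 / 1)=-113377 / 105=-1079.78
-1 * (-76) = 76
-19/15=-1.27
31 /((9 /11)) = 341 /9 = 37.89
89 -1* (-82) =171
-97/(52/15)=-1455/52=-27.98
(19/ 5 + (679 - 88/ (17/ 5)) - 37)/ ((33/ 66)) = 1239.84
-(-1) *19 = 19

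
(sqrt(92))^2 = 92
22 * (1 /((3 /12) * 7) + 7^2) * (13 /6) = 2362.90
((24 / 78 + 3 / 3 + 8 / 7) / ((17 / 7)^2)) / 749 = 223 / 401999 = 0.00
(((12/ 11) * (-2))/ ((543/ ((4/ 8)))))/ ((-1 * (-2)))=-2/ 1991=-0.00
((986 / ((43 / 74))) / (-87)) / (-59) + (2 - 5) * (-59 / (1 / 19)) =25598309 / 7611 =3363.33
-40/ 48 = -5/ 6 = -0.83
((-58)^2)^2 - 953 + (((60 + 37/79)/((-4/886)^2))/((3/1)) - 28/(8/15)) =11664566467/948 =12304395.01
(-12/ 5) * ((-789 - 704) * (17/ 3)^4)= 498787412/ 135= 3694721.57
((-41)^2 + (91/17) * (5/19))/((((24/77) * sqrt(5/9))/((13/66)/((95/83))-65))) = -773092802573 * sqrt(5)/3682200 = -469471.53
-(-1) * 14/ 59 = 14/ 59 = 0.24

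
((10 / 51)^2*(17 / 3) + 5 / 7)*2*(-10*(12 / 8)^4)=-44925 / 476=-94.38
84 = 84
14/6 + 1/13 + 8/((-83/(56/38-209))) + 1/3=1398955/61503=22.75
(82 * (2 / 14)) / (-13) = -82 / 91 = -0.90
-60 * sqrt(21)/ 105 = -4 * sqrt(21)/ 7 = -2.62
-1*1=-1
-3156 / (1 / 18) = -56808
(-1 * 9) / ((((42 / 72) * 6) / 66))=-1188 / 7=-169.71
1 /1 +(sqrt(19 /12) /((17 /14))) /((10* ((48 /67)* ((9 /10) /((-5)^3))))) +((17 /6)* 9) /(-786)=507 /524- 58625* sqrt(57) /22032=-19.12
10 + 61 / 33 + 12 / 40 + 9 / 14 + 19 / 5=16.59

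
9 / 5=1.80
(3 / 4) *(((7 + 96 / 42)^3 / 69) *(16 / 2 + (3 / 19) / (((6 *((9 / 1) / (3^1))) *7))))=1753480625 / 25181688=69.63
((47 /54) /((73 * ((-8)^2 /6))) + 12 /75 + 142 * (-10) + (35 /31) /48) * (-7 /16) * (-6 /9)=-323874649861 /782092800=-414.11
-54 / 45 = -6 / 5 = -1.20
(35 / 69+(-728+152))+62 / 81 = -1070717 / 1863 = -574.73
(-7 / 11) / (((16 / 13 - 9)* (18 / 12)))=182 / 3333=0.05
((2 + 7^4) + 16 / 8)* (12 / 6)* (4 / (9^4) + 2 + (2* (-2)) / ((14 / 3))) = 5500.08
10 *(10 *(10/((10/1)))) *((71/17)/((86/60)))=213000/731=291.38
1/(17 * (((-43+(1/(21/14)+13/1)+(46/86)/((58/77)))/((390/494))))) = -112230/69173357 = -0.00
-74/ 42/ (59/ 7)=-0.21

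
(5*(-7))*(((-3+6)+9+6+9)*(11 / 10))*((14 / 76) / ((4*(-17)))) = 14553 / 5168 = 2.82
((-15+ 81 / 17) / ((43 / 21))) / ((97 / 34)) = -7308 / 4171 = -1.75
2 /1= 2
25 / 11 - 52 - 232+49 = -2560 / 11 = -232.73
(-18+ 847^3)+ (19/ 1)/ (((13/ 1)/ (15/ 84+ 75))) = 221182967415/ 364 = 607645514.88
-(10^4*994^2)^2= -97621513729600000000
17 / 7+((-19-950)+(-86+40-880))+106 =-12506 / 7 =-1786.57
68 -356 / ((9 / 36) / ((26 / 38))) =-17220 / 19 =-906.32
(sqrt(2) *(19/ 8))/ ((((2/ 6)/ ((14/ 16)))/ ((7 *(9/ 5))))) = 25137 *sqrt(2)/ 320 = 111.09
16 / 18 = 8 / 9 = 0.89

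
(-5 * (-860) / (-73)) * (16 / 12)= -17200 / 219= -78.54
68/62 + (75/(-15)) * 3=-431/31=-13.90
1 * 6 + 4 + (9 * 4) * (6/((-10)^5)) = 124973/12500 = 10.00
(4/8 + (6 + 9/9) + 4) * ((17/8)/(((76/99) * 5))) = 38709/6080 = 6.37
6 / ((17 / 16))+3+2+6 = 283 / 17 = 16.65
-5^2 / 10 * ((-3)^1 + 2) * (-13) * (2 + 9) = -715 / 2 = -357.50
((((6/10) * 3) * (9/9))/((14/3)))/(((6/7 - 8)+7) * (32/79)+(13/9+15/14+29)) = 19197/1565665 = 0.01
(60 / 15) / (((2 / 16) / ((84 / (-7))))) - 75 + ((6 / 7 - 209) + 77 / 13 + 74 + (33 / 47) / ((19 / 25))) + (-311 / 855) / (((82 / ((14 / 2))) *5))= -586.30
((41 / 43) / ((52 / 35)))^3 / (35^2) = 2412235 / 11179320256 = 0.00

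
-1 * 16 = -16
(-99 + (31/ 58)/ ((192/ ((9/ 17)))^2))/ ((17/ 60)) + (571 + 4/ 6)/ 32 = -290229324085/ 875378688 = -331.55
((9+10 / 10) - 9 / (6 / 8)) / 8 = -1 / 4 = -0.25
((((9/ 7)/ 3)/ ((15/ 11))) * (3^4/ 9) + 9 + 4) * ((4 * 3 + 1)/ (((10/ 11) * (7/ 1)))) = 32.34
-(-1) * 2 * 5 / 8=5 / 4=1.25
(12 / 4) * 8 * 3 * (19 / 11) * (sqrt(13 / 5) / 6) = 228 * sqrt(65) / 55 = 33.42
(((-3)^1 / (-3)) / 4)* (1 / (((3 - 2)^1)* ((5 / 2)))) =1 / 10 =0.10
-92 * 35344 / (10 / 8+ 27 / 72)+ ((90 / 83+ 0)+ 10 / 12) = -12954553217 / 6474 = -2001012.24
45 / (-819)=-5 / 91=-0.05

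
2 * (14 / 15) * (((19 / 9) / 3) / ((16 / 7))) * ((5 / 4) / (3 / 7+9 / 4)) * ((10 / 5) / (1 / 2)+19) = 149891 / 24300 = 6.17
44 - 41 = 3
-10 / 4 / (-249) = 5 / 498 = 0.01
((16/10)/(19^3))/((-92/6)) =-12/788785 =-0.00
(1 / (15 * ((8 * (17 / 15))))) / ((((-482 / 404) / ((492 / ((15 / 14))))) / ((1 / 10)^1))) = -28987 / 102425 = -0.28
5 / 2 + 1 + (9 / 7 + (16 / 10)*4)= 783 / 70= 11.19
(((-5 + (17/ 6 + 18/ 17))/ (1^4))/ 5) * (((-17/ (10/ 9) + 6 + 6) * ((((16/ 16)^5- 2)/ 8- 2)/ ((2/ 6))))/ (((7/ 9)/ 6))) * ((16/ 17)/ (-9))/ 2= 11187/ 5950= 1.88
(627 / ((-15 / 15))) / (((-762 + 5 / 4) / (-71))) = -178068 / 3043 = -58.52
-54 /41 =-1.32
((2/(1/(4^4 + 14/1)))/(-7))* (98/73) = -7560/73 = -103.56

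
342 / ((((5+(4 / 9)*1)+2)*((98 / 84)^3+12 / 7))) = 4653936 / 334531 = 13.91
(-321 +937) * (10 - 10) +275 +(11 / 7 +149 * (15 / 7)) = 4171 / 7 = 595.86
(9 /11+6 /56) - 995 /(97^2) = 0.82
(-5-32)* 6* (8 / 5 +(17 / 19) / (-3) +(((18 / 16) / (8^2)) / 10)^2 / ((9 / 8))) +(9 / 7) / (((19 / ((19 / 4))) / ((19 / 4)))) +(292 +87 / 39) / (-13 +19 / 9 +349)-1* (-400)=57505253831611 / 507070054400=113.41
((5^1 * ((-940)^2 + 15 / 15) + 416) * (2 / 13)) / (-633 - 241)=-777.75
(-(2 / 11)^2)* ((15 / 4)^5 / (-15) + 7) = 43457 / 30976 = 1.40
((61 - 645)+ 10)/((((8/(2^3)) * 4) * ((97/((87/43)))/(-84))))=1048698/4171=251.43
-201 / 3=-67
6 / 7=0.86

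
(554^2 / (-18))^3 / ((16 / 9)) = -451729667968489 / 162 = -2788454740546.23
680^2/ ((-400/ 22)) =-25432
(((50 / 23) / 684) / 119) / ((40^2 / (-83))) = -83 / 59907456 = -0.00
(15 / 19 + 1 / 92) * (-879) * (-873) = 1073546433 / 1748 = 614157.00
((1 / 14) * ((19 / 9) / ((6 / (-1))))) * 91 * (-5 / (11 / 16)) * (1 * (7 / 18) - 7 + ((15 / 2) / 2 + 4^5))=45399835 / 2673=16984.60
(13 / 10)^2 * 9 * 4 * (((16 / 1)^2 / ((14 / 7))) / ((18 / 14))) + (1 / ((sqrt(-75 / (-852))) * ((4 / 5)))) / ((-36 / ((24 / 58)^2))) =151424 / 25- 2 * sqrt(71) / 841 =6056.94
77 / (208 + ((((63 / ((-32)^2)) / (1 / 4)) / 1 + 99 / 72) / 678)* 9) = 4454912 / 12035293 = 0.37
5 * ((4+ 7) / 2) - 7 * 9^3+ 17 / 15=-152231 / 30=-5074.37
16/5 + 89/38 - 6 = -87/190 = -0.46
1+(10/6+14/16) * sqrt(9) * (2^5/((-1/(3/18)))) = -119/3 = -39.67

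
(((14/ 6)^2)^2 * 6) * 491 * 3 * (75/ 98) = 601475/ 3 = 200491.67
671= 671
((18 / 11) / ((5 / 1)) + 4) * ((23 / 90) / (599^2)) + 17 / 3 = 5032186762 / 888032475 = 5.67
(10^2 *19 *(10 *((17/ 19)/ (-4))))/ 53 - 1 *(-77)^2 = -318487/ 53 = -6009.19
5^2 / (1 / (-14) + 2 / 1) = 350 / 27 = 12.96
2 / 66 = 1 / 33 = 0.03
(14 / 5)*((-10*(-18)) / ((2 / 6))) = 1512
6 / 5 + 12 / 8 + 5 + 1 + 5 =137 / 10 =13.70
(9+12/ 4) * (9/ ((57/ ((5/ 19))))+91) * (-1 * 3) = -3277.50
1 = 1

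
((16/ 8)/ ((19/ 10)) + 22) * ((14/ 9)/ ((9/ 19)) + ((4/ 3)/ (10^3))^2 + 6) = 3431000657/ 16031250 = 214.02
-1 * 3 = -3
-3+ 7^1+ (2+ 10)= 16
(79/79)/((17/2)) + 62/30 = 2.18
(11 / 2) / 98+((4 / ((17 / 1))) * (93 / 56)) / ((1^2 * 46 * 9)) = 3280 / 57477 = 0.06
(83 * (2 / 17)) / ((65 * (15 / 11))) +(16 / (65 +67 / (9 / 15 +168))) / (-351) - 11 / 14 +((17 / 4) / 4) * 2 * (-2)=-37812627673 / 7675749900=-4.93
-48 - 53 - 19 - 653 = -773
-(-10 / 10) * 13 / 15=13 / 15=0.87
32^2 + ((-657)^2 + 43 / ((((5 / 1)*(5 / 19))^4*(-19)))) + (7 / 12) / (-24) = 48675624823769 / 112500000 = 432672.22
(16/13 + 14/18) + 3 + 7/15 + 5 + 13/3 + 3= 10418/585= 17.81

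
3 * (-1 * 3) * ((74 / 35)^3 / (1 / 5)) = -3647016 / 8575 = -425.31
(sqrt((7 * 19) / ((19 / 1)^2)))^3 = 7 * sqrt(133) / 361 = 0.22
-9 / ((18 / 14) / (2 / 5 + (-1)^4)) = -49 / 5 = -9.80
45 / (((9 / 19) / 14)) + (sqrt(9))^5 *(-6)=-128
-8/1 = -8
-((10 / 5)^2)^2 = -16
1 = 1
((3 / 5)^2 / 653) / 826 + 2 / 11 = 26968999 / 148328950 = 0.18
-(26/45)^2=-676/2025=-0.33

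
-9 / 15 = -3 / 5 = -0.60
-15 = -15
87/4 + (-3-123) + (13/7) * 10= -2399/28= -85.68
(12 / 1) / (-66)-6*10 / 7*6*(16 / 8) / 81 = -1006 / 693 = -1.45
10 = 10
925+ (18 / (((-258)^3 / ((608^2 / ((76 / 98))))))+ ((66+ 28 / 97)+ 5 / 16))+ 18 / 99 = 4036536111503 / 4072030512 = 991.28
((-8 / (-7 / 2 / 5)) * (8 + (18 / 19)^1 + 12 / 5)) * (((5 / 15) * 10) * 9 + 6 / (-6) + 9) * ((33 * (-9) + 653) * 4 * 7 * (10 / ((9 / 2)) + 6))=3635050496 / 9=403894499.56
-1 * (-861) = 861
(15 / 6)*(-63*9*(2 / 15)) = -189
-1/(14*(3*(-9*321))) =0.00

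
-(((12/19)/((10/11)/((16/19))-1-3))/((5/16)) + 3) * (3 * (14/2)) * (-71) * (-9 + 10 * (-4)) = -168617.72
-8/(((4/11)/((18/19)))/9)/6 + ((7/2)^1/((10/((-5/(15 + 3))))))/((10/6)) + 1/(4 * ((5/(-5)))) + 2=-67423/2280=-29.57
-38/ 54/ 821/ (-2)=19/ 44334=0.00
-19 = -19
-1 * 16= -16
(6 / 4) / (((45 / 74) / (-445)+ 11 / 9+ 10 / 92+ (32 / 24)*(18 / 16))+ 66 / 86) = 87932979 / 210862885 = 0.42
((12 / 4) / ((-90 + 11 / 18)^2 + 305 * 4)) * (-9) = -8748 / 2984161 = -0.00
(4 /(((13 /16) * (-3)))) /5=-0.33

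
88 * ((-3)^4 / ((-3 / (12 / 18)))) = -1584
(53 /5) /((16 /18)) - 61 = -1963 /40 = -49.08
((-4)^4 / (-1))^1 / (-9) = 256 / 9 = 28.44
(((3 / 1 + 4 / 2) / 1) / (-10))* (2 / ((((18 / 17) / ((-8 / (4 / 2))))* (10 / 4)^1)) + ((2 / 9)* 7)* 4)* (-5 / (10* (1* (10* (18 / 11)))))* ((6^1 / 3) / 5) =22 / 1125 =0.02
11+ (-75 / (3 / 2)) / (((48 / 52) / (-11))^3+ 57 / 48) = -345702093 / 11106457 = -31.13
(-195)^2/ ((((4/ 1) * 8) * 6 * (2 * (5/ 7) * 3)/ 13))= 76895/ 128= 600.74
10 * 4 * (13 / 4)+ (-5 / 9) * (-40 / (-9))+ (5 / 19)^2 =3731155 / 29241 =127.60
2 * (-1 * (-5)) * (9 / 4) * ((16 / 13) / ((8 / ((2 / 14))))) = 45 / 91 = 0.49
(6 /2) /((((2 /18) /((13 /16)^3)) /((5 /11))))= 296595 /45056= 6.58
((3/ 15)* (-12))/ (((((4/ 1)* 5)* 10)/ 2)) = -3/ 125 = -0.02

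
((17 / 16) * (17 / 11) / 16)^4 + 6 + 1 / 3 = 1194790634706307 / 188647848542208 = 6.33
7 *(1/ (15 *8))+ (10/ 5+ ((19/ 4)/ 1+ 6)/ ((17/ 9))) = 15809/ 2040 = 7.75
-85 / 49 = -1.73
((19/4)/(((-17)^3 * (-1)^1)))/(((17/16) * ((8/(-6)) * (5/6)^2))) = -2052/2088025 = -0.00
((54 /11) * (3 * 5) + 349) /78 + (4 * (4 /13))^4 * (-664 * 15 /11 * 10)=-39154099747 /1885026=-20771.12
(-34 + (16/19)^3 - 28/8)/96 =-506233/1316928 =-0.38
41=41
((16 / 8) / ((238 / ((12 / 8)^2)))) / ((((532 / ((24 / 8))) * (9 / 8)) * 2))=3 / 63308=0.00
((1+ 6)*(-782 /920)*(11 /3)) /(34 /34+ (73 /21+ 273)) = -9163 /116540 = -0.08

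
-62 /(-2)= 31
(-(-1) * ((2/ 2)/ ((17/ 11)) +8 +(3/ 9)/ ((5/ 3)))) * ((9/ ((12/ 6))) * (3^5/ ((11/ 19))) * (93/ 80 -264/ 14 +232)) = 234380402901/ 65450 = 3581060.40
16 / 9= 1.78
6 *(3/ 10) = 1.80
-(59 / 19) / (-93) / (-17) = -59 / 30039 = -0.00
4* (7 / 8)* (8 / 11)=2.55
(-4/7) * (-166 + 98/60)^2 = -24314761/1575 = -15437.94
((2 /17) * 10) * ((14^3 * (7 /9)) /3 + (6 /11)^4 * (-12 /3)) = 5621687200 /6720219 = 836.53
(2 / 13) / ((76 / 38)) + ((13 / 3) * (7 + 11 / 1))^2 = 79093 / 13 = 6084.08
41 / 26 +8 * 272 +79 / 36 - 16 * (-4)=1050085 / 468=2243.77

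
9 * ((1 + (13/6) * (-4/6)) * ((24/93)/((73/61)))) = -1952/2263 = -0.86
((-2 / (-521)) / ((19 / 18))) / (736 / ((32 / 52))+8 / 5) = 15 / 4939601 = 0.00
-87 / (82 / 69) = -6003 / 82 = -73.21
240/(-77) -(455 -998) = 41571/77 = 539.88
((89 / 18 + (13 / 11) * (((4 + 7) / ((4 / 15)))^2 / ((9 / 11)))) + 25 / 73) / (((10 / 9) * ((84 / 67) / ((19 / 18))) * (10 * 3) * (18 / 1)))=3.46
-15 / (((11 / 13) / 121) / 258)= -553410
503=503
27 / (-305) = -27 / 305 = -0.09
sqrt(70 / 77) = sqrt(110) / 11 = 0.95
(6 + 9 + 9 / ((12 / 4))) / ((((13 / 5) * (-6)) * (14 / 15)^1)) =-225 / 182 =-1.24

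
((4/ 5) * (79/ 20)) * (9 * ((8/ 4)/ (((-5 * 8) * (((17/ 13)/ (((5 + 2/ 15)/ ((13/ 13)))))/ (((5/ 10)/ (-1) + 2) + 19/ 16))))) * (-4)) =10201191/ 170000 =60.01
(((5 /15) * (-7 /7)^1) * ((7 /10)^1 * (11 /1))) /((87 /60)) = -154 /87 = -1.77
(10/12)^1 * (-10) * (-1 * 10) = 250/3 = 83.33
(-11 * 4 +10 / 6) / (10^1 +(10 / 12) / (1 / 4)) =-127 / 40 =-3.18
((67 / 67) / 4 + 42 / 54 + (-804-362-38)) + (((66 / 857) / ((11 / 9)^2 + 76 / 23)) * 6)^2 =-2541524321964330659 / 2112720367778244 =-1202.96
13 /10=1.30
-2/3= -0.67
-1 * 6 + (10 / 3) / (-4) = -41 / 6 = -6.83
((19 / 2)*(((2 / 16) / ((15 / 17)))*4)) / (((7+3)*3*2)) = 0.09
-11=-11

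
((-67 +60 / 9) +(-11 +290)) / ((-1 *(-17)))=656 / 51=12.86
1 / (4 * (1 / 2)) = 1 / 2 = 0.50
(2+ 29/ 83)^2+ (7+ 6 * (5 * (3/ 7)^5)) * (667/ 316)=776041313557/ 36587561668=21.21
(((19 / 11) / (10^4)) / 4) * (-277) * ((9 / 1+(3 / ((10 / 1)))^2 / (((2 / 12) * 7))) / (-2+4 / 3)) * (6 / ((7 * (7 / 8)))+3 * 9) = 68771626263 / 15092000000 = 4.56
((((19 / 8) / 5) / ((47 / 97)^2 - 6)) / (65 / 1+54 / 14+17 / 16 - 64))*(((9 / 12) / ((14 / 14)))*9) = -592767 / 6309550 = -0.09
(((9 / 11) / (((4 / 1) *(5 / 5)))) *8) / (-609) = -6 / 2233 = -0.00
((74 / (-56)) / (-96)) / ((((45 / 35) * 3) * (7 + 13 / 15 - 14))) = -185 / 317952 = -0.00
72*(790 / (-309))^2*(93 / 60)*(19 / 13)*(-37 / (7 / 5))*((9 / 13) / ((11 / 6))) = -1468909220400 / 138054917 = -10640.04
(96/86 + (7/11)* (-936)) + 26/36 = -5055595/8514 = -593.80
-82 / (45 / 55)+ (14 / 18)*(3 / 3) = -895 / 9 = -99.44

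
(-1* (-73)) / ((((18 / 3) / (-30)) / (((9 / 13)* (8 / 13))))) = -26280 / 169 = -155.50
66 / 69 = 22 / 23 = 0.96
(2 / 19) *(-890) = -1780 / 19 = -93.68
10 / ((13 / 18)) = 180 / 13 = 13.85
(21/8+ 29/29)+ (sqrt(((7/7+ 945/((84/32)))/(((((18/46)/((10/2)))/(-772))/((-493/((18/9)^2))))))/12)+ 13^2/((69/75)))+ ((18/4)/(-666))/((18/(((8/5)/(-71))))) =4074516589/21751560+ 19* sqrt(32826405)/18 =6235.06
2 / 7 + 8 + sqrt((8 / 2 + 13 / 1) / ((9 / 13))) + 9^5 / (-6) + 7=-9821.26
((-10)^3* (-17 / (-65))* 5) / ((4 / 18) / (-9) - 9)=81000 / 559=144.90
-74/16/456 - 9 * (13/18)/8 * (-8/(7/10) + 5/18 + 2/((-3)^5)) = 18732743/2068416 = 9.06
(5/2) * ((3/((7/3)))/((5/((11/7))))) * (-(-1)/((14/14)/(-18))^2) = 16038/49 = 327.31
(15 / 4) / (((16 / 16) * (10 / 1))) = 3 / 8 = 0.38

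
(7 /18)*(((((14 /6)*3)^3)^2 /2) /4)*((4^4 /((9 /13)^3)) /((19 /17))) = 492136120112 /124659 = 3947858.72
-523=-523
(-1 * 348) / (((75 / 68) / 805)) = -1269968 / 5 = -253993.60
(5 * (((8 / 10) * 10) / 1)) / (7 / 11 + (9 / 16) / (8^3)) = 3604480 / 57443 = 62.75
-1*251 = -251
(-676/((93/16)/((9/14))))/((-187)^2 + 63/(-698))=-11324352/5296600883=-0.00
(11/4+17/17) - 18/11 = 93/44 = 2.11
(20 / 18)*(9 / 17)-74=-1248 / 17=-73.41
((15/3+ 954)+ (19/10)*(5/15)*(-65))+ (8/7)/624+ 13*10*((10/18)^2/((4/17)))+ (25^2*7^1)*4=274029601/14742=18588.36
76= 76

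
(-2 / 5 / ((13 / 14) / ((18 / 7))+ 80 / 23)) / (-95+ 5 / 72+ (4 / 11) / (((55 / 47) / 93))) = 1311552 / 831258503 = 0.00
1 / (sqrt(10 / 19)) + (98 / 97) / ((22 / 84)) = 5.24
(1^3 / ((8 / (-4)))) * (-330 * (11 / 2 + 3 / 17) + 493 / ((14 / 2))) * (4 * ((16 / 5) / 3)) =6865088 / 1785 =3845.99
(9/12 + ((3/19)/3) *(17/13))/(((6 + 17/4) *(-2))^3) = -1618/17023487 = -0.00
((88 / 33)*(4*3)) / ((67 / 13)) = 416 / 67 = 6.21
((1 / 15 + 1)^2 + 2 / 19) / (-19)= -5314 / 81225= -0.07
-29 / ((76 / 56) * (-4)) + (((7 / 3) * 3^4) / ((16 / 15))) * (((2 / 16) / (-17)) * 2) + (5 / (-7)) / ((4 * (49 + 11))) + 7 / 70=2.83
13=13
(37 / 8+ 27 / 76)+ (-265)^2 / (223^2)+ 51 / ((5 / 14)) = 5638584177 / 37794040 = 149.19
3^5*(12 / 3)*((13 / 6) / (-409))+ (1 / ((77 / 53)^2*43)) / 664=-356512656767 / 69237486472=-5.15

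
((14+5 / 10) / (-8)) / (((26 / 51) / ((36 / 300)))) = -0.43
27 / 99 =3 / 11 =0.27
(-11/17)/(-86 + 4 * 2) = 11/1326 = 0.01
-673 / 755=-0.89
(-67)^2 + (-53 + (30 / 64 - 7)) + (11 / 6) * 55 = 434909 / 96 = 4530.30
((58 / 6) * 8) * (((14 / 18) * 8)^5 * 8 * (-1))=-1022158176256 / 177147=-5770112.82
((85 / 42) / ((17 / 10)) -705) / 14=-7390 / 147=-50.27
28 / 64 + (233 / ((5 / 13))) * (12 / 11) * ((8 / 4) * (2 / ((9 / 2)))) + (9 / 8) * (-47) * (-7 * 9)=10346173 / 2640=3919.00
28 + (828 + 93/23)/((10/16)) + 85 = 166091/115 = 1444.27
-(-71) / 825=71 / 825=0.09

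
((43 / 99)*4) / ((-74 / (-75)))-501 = -609571 / 1221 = -499.24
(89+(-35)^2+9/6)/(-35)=-2631/70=-37.59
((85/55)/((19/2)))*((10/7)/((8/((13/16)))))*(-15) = -16575/46816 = -0.35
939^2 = 881721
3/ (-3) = -1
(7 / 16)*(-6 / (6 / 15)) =-6.56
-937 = -937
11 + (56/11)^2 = 4467/121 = 36.92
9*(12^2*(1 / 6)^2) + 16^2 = 292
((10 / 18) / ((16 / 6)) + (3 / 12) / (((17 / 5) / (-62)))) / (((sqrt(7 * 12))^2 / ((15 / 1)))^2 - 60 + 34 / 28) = 310625 / 1958196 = 0.16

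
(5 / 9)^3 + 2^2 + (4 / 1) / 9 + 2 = 4823 / 729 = 6.62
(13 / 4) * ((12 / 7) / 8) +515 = 28879 / 56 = 515.70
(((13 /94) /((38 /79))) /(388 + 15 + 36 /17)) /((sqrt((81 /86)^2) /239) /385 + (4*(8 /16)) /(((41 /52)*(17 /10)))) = 0.00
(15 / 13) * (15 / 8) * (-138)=-15525 / 52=-298.56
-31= -31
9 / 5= 1.80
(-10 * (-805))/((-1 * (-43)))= 8050/43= 187.21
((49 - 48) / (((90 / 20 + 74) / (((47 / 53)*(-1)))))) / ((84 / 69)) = -0.01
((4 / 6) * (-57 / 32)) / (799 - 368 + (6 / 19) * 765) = -0.00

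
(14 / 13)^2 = 196 / 169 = 1.16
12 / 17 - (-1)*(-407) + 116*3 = -991 / 17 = -58.29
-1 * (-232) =232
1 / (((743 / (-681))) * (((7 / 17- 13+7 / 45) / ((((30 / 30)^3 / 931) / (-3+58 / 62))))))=-16149915 / 421060644032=-0.00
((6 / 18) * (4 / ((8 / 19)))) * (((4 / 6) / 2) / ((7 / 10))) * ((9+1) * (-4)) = -3800 / 63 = -60.32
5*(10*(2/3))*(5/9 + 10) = 9500/27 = 351.85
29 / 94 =0.31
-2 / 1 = -2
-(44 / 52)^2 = -121 / 169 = -0.72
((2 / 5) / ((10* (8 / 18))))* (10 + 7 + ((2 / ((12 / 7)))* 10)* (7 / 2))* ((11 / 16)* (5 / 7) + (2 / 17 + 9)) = 3809019 / 76160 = 50.01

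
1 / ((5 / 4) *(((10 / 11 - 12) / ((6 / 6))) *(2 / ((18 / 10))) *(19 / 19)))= -99 / 1525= -0.06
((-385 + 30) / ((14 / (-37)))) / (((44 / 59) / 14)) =774965 / 44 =17612.84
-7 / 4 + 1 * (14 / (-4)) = -21 / 4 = -5.25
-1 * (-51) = 51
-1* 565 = -565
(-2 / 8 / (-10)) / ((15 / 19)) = 19 / 600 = 0.03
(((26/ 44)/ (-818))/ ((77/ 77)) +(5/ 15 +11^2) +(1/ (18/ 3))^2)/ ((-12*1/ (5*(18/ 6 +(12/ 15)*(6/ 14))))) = -18252013/ 107976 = -169.04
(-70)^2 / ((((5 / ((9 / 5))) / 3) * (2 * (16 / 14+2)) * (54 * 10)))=343 / 220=1.56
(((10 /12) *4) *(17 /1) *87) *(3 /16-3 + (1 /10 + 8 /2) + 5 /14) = 454053 /56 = 8108.09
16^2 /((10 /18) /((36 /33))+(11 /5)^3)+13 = 5414099 /150623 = 35.94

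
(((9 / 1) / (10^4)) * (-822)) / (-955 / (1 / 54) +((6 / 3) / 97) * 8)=358803 / 25011370000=0.00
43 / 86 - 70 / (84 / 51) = -42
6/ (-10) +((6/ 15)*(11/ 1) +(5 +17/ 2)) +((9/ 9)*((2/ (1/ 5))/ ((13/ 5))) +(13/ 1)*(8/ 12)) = 11627/ 390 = 29.81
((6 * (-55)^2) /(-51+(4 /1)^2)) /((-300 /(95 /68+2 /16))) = 25047 /9520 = 2.63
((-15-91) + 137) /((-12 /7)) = -217 /12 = -18.08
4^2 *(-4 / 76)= -16 / 19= -0.84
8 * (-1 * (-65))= 520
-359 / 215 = -1.67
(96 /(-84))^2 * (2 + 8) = 640 /49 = 13.06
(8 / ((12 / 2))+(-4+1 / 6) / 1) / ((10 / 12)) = -3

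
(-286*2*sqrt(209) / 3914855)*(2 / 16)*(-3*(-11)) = -4719*sqrt(209) / 7829710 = -0.01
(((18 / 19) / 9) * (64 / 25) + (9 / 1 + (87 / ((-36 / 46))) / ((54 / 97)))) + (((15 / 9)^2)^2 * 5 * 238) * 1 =8991.68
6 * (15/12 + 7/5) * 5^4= 19875/2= 9937.50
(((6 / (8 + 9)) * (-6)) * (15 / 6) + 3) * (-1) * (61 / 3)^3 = 2950753 / 153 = 19285.97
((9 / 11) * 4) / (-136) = -9 / 374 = -0.02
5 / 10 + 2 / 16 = 5 / 8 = 0.62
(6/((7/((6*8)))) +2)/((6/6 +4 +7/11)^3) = 200981/834148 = 0.24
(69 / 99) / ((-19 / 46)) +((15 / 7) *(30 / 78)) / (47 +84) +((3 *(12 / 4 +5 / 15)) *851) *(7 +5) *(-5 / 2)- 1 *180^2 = -2150416721293 / 7474467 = -287701.68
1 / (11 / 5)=5 / 11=0.45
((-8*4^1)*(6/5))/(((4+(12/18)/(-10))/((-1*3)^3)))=15552/59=263.59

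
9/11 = 0.82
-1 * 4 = -4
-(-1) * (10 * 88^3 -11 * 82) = 6813818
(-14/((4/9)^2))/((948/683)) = -129087/2528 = -51.06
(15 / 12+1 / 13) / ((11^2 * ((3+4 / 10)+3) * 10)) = 69 / 402688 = 0.00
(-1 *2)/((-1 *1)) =2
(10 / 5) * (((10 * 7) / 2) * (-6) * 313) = -131460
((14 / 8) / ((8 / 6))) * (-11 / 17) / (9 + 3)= -77 / 1088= -0.07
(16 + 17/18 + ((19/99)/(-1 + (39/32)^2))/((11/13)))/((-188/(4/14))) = -6282547/237420876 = -0.03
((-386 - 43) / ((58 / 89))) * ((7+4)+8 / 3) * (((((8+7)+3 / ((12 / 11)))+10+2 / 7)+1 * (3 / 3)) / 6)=-141409697 / 3248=-43537.47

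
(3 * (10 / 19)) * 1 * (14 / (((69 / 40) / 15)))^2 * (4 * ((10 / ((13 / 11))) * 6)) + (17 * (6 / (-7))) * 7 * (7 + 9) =620714757984 / 130663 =4750501.35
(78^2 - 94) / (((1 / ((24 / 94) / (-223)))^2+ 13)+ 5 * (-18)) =862560 / 109840273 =0.01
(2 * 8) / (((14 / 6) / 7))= 48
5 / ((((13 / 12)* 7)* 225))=0.00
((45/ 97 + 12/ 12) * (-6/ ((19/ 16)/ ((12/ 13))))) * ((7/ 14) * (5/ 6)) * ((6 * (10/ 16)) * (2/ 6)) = -85200/ 23959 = -3.56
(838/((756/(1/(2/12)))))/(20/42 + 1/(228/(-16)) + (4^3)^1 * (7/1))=7961/536742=0.01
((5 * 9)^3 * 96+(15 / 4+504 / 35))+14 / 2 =174960503 / 20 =8748025.15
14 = 14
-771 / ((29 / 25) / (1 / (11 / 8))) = -154200 / 319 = -483.39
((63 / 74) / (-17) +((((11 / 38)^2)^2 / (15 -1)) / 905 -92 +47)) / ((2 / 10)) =-748612721655691 / 3323469078496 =-225.25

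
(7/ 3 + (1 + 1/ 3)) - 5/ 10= 3.17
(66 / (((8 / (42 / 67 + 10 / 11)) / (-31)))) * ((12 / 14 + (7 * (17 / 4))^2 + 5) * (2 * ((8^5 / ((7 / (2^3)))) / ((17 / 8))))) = -688439630757888 / 55811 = -12335196121.87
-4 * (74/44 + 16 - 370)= 15502/11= 1409.27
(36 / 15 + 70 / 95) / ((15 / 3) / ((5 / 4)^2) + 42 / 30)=298 / 437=0.68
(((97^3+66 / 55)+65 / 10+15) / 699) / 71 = 3042319 / 165430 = 18.39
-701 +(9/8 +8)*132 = 503.50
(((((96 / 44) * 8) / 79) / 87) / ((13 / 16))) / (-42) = -512 / 6879873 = -0.00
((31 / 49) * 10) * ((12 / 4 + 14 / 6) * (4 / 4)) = 4960 / 147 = 33.74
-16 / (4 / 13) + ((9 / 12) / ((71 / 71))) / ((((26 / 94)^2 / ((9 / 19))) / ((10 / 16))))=-5044889 / 102752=-49.10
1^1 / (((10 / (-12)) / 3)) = -18 / 5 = -3.60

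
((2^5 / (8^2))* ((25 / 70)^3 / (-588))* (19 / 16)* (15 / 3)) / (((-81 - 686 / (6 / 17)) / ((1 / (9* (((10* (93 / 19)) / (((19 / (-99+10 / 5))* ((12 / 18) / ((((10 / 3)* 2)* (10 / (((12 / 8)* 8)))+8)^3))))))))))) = -7716375 / 570791982699114545152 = -0.00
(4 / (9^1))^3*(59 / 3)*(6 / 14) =3776 / 5103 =0.74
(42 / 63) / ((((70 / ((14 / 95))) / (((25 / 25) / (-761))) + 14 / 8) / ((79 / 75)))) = -632 / 325325925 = -0.00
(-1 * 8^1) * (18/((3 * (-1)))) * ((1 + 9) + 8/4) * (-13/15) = -2496/5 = -499.20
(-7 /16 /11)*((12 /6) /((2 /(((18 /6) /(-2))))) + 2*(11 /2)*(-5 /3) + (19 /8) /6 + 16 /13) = 26509 /36608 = 0.72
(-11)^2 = 121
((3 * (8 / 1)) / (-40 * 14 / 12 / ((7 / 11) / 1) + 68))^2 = 81 / 4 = 20.25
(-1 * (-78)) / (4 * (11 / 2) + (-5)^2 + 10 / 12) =1.63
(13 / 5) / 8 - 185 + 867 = 27293 / 40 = 682.32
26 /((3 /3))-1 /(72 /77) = 1795 /72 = 24.93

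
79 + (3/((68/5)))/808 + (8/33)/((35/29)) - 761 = -43267173907/63460320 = -681.80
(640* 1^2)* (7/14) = 320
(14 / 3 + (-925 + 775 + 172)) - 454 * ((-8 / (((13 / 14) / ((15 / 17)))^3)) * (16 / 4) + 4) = 345689978152 / 32381583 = 10675.51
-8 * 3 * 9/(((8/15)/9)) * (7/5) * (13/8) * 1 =-66339/8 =-8292.38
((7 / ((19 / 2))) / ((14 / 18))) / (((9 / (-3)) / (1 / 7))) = -6 / 133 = -0.05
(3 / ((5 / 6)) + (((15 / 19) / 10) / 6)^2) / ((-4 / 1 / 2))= -103973 / 57760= -1.80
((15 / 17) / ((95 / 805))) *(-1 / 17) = -2415 / 5491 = -0.44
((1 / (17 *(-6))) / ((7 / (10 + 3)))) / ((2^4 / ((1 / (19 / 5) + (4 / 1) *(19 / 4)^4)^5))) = -39863728864788.04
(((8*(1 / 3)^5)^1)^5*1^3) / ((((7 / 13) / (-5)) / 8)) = -17039360 / 5931020266101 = -0.00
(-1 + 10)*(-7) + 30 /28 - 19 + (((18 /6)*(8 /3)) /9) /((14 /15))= -79.98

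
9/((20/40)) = 18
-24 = -24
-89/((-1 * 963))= 89/963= 0.09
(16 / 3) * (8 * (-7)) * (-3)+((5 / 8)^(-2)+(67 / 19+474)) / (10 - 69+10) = 20626359 / 23275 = 886.20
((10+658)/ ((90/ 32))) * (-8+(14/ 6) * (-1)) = -331328/ 135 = -2454.28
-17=-17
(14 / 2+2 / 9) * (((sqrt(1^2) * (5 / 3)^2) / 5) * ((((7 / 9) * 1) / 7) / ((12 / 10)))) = 1625 / 4374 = 0.37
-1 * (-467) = 467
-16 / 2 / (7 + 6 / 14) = -14 / 13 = -1.08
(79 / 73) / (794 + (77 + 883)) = 79 / 128042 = 0.00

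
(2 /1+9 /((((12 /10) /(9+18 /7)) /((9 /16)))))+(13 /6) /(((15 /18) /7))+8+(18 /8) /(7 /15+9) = 6143289 /79520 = 77.25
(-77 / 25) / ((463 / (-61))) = 4697 / 11575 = 0.41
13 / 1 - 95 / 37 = 386 / 37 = 10.43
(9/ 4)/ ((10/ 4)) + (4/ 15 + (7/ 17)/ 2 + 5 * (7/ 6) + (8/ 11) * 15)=6775/ 374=18.11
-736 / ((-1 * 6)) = 368 / 3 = 122.67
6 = 6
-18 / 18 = -1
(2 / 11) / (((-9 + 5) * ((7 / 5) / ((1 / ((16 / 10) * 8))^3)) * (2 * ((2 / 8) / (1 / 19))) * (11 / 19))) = -625 / 222035968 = -0.00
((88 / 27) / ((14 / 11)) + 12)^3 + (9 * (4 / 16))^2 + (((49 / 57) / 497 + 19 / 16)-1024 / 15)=551028822061993 / 182149237620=3025.15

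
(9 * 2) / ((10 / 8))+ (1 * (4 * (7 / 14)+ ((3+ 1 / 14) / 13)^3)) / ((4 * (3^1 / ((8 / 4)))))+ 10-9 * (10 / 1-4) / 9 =3388452751 / 180857040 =18.74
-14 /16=-7 /8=-0.88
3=3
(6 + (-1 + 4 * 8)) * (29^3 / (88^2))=902393 / 7744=116.53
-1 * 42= -42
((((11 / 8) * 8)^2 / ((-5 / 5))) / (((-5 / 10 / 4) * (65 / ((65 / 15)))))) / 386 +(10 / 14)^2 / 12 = 39663 / 189140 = 0.21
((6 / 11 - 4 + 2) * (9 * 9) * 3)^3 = -58773123072 / 1331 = -44157117.26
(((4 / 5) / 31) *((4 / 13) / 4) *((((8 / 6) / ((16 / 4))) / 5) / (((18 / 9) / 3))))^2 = 4 / 101505625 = 0.00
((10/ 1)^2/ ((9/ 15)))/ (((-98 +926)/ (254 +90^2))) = 1044250/ 621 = 1681.56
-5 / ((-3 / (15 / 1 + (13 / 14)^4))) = 26.24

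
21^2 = 441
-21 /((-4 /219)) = 4599 /4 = 1149.75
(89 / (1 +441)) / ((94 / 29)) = 2581 / 41548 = 0.06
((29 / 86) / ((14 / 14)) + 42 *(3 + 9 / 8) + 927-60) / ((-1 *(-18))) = 178981 / 3096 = 57.81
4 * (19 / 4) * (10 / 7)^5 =1900000 / 16807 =113.05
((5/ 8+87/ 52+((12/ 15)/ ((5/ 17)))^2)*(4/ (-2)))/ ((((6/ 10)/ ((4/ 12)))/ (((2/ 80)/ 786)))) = -630271/ 1839240000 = -0.00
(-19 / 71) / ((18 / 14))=-0.21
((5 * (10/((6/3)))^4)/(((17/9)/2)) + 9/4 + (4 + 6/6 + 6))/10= 225901/680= 332.21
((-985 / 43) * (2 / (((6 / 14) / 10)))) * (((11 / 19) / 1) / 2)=-758450 / 2451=-309.45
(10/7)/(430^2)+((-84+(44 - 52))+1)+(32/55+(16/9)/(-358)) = -207397138777/2293629030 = -90.42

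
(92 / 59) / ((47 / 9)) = 828 / 2773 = 0.30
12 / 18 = 2 / 3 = 0.67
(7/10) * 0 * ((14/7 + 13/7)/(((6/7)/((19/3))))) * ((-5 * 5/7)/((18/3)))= 0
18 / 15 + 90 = 456 / 5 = 91.20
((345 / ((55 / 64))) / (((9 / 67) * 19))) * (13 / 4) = 320528 / 627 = 511.21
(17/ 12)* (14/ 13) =119/ 78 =1.53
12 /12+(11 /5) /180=1.01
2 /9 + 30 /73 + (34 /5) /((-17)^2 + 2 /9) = 5615282 /8550855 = 0.66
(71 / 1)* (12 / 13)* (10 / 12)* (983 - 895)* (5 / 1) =312400 / 13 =24030.77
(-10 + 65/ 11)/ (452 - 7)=-9/ 979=-0.01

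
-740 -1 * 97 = -837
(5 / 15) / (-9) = -1 / 27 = -0.04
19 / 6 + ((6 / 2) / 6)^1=11 / 3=3.67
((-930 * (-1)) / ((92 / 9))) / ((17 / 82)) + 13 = 176668 / 391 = 451.84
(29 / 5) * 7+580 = 3103 / 5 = 620.60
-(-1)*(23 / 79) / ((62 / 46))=529 / 2449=0.22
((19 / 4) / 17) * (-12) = -57 / 17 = -3.35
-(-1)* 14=14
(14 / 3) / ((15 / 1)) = 14 / 45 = 0.31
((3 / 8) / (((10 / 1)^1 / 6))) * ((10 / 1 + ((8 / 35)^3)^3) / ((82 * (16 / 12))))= 10640113032642453 / 517030589687500000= 0.02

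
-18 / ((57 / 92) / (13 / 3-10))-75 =1703 / 19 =89.63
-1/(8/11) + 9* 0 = -11/8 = -1.38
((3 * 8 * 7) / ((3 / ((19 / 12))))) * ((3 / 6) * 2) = 266 / 3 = 88.67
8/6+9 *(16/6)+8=100/3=33.33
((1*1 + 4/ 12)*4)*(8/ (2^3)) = 16/ 3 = 5.33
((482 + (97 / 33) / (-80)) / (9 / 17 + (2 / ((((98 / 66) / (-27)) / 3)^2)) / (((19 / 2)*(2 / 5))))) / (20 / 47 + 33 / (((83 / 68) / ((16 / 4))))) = 3849359659386409 / 1358575473355404480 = 0.00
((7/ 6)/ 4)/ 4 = 7/ 96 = 0.07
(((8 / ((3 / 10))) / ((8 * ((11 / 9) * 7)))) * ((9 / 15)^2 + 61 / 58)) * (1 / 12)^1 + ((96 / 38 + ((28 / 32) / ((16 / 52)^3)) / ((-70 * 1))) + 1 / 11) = 485274409 / 217226240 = 2.23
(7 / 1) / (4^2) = 7 / 16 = 0.44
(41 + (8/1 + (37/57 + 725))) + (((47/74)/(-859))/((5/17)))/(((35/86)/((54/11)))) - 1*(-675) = 5055385632404/3487389675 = 1449.62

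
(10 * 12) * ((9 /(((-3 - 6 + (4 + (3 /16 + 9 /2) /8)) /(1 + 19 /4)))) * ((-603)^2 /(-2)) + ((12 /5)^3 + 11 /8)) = 722568957261 /2825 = 255776622.04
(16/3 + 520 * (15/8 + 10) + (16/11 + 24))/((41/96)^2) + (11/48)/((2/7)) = 60396747199/1775136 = 34023.73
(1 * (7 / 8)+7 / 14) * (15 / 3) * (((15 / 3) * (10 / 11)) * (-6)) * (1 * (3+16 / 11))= -18375 / 22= -835.23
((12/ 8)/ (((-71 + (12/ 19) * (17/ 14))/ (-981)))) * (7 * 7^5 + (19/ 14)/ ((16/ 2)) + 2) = 736814450727/ 298912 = 2464987.86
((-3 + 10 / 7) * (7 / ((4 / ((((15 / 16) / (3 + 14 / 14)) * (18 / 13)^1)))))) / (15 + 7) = -135 / 3328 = -0.04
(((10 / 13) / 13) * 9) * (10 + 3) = 90 / 13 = 6.92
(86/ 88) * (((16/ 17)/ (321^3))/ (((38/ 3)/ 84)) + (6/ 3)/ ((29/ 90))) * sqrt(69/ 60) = 2296974070477 * sqrt(115)/ 3786742667730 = 6.50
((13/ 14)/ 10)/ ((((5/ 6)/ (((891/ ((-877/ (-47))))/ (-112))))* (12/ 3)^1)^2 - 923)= -205180926093/ 1904427046900420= -0.00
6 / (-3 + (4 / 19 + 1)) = -57 / 17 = -3.35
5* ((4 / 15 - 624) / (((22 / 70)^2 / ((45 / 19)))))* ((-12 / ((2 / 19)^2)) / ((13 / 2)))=19598481000 / 1573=12459301.34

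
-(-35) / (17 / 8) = 280 / 17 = 16.47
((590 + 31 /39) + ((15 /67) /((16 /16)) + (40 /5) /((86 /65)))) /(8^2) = 8385707 /898872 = 9.33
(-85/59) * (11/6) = -935/354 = -2.64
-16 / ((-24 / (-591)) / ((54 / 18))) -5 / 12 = -14189 / 12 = -1182.42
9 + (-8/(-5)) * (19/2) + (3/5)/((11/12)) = 1367/55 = 24.85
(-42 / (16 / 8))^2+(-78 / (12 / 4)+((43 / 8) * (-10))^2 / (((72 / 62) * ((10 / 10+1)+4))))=2867215 / 3456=829.63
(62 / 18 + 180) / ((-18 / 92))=-75946 / 81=-937.60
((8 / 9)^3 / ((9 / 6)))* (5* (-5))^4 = 400000000 / 2187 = 182898.95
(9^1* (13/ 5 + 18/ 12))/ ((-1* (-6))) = 123/ 20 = 6.15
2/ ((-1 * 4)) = -1/ 2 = -0.50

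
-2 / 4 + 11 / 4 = 9 / 4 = 2.25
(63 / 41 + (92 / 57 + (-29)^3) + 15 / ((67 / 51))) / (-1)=3816524105 / 156579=24374.43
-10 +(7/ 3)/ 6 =-173/ 18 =-9.61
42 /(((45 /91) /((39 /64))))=8281 /160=51.76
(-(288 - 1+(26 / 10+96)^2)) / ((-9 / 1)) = 1112.11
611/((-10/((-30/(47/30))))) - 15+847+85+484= 2571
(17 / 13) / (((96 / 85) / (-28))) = -10115 / 312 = -32.42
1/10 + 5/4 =27/20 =1.35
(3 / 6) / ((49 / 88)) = 44 / 49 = 0.90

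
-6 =-6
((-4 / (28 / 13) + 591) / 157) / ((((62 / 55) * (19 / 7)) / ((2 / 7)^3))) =907280 / 31718239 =0.03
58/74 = 29/37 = 0.78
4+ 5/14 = 61/14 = 4.36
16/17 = 0.94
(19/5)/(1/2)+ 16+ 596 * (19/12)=967.27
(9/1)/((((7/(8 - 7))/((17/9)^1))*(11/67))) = 1139/77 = 14.79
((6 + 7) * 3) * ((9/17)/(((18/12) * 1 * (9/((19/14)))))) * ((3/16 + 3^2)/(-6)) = -1729/544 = -3.18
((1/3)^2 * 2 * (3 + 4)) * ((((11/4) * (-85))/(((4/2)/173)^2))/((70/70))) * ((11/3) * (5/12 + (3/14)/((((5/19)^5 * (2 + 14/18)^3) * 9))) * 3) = -327467082845962301/8437500000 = -38810913.52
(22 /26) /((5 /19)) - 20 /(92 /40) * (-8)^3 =6660807 /1495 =4455.39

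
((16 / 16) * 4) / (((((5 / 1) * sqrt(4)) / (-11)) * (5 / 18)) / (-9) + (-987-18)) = -1782 / 447715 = -0.00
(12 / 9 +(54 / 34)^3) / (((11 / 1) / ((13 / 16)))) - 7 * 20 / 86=-137590621 / 111544752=-1.23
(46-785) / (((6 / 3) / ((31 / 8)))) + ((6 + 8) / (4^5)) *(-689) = -737911 / 512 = -1441.23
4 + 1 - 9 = -4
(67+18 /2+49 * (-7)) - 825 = -1092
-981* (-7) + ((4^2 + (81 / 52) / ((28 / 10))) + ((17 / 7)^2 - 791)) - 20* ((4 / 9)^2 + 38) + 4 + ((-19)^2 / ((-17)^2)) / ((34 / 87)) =10832799224647 / 2027968488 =5341.70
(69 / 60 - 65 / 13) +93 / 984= -6159 / 1640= -3.76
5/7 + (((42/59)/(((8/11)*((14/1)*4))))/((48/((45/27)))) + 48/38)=23841427/12052992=1.98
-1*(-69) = 69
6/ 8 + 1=7/ 4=1.75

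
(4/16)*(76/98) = 19/98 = 0.19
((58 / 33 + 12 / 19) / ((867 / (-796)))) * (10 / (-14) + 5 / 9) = 1703440 / 4892481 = 0.35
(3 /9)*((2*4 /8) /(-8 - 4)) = -1 /36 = -0.03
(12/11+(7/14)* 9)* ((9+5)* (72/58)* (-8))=-247968/319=-777.33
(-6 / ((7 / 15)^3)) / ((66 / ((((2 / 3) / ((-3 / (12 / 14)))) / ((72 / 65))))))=8125 / 52822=0.15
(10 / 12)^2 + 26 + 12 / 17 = 16769 / 612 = 27.40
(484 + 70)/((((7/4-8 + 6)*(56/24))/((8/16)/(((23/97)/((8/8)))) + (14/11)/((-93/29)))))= -1625.74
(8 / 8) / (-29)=-1 / 29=-0.03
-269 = -269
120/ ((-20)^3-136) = -5/ 339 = -0.01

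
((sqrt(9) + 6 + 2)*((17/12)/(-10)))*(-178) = 16643/60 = 277.38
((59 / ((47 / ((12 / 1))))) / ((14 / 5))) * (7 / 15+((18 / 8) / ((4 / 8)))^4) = 5813093 / 2632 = 2208.62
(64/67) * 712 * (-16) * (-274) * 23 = 4594712576/67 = 68577799.64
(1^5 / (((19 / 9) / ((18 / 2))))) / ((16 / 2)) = 81 / 152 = 0.53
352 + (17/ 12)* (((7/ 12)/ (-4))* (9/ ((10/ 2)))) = 112521/ 320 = 351.63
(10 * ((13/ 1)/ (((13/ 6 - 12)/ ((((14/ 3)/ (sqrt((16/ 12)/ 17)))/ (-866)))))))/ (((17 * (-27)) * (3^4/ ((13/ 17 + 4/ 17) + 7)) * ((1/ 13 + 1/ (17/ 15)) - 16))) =0.00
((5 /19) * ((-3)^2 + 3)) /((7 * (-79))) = -0.01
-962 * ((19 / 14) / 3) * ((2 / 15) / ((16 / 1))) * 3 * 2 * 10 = -217.60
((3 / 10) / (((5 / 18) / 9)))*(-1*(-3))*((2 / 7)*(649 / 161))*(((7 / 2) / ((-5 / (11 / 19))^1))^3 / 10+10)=324297698550507 / 966261625000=335.62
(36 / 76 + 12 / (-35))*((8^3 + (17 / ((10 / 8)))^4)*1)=1888019712 / 415625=4542.60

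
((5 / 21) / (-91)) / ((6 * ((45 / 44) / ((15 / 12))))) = -55 / 103194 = -0.00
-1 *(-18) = 18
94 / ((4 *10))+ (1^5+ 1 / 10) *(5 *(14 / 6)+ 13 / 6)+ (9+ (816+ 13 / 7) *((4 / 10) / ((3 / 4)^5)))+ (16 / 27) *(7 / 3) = 23925019 / 17010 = 1406.53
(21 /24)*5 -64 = -59.62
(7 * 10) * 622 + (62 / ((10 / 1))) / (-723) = 157397069 / 3615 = 43539.99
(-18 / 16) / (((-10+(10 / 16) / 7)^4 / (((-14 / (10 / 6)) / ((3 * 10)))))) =8605184 / 263553890625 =0.00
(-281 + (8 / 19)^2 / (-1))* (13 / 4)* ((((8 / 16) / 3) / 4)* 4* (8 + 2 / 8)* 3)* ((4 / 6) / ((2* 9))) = -4838405 / 34656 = -139.61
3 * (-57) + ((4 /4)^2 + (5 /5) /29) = -4929 /29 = -169.97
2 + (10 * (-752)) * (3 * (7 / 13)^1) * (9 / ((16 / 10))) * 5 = -4441474 / 13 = -341651.85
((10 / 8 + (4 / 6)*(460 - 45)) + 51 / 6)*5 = 17185 / 12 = 1432.08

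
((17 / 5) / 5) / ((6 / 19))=323 / 150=2.15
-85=-85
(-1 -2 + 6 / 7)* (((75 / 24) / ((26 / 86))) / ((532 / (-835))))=13464375 / 387296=34.77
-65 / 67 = -0.97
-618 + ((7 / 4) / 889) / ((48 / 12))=-1255775 / 2032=-618.00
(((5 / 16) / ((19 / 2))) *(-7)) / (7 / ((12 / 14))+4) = -0.02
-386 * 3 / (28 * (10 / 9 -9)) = 5211 / 994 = 5.24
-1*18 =-18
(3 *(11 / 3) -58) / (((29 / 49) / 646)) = -1487738 / 29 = -51301.31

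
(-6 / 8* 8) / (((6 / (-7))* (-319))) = -7 / 319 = -0.02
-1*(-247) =247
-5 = -5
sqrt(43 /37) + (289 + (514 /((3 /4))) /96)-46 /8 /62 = sqrt(1591) /37 + 660775 /2232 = 297.12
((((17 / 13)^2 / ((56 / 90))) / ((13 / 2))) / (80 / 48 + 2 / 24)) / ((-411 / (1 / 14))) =-4335 / 103239227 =-0.00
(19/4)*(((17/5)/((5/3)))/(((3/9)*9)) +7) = 36.48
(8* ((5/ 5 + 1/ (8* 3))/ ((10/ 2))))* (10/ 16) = 25/ 24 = 1.04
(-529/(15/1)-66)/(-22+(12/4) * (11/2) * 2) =-1519/165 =-9.21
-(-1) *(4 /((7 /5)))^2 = 400 /49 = 8.16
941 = 941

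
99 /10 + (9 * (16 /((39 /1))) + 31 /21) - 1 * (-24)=106657 /2730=39.07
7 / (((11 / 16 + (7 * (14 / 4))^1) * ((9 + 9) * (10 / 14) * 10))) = 196 / 90675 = 0.00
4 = 4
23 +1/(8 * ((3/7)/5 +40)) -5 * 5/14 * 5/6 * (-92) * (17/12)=216.95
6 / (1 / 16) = 96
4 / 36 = 1 / 9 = 0.11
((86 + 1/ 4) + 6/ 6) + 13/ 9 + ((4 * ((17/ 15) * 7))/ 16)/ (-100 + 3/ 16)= 25490393/ 287460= 88.67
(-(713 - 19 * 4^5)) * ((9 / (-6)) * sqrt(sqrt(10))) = -56229 * 10^(1 / 4) / 2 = -49995.44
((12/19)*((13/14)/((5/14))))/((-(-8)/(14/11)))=273/1045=0.26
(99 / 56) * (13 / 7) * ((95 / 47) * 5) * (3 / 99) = 18525 / 18424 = 1.01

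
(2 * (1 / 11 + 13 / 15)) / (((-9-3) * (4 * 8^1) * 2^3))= -79 / 126720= -0.00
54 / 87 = 18 / 29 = 0.62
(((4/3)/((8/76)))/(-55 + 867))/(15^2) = 19/274050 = 0.00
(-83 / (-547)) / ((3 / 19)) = 1577 / 1641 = 0.96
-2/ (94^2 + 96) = -1/ 4466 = -0.00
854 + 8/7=5986/7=855.14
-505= -505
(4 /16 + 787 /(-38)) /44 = -1555 /3344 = -0.47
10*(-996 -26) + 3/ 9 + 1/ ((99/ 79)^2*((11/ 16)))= -1101692627/ 107811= -10218.74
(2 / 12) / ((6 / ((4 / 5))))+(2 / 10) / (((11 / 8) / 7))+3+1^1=499 / 99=5.04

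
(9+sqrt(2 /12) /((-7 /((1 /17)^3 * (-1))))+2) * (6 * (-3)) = -198 - 3 * sqrt(6) /34391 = -198.00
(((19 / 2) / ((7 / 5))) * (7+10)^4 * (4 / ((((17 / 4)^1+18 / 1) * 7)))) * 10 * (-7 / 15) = -126951920 / 1869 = -67925.05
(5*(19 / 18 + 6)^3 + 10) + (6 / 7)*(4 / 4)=72136637 / 40824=1767.02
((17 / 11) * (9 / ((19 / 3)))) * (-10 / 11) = -4590 / 2299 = -2.00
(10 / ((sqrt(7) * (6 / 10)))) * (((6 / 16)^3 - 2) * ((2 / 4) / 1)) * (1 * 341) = -8499425 * sqrt(7) / 10752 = -2091.46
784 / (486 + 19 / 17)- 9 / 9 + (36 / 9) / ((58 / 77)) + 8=68221 / 4901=13.92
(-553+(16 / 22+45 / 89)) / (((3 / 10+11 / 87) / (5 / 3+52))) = -3603000600 / 51887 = -69439.37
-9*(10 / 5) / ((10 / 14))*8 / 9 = -112 / 5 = -22.40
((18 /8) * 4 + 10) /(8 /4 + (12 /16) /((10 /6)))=380 /49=7.76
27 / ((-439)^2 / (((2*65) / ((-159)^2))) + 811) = 3510 / 4872285031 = 0.00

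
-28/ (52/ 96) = -51.69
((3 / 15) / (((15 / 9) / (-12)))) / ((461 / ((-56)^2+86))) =-115992 / 11525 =-10.06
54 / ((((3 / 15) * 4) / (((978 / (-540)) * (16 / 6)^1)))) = -326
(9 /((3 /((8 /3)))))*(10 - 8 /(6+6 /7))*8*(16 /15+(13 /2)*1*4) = 688576 /45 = 15301.69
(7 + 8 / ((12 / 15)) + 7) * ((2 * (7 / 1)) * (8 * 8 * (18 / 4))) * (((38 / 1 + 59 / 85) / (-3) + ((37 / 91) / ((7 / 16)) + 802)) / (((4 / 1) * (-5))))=-147834705024 / 38675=-3822487.52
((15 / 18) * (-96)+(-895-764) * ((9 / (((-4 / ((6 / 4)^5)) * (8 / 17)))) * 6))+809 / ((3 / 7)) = 557896225 / 1536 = 363213.69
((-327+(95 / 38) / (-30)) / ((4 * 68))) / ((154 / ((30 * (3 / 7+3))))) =-58875 / 73304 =-0.80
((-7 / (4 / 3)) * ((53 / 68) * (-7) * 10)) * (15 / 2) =584325 / 272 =2148.25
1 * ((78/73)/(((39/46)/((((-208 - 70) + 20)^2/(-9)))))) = -680432/73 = -9320.99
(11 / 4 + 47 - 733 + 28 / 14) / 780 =-545 / 624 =-0.87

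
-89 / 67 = -1.33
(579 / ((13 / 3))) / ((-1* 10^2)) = -1737 / 1300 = -1.34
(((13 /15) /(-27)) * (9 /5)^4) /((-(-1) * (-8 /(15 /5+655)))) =346437 /12500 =27.71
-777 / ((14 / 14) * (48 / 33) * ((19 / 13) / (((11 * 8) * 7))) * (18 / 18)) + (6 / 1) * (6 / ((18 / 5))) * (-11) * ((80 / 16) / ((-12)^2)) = -308004917 / 1368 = -225149.79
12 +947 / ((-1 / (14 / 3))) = -13222 / 3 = -4407.33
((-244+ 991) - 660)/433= 87/433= 0.20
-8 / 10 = -4 / 5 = -0.80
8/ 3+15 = 53/ 3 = 17.67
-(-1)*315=315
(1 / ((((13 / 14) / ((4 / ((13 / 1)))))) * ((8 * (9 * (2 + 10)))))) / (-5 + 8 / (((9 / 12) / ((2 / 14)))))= -49 / 444132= -0.00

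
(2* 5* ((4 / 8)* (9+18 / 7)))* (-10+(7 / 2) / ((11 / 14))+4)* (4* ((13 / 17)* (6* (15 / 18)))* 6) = -631800 / 77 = -8205.19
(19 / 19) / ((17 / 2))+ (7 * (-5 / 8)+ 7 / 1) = 2.74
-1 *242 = -242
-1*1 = -1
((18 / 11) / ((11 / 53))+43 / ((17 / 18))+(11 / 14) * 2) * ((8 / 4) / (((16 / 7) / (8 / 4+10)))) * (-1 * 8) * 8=-76006176 / 2057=-36950.01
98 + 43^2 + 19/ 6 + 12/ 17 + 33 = 1983.87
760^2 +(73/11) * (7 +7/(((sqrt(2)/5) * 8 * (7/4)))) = 365 * sqrt(2)/44 +6354111/11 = 577658.19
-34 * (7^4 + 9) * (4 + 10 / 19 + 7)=-17944860 / 19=-944466.32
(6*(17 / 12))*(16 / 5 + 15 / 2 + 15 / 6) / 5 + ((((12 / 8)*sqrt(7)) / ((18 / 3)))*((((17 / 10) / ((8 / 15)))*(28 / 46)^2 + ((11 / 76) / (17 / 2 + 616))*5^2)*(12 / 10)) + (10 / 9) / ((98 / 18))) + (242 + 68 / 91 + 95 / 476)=266.53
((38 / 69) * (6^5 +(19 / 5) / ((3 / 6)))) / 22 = 67222 / 345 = 194.85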